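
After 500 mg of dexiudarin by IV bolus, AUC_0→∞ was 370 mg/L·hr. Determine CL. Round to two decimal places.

CL = 1.35 L/hr

CL = Dose_iv / AUC_0→∞
   = 500 / 370 = 1.35135 L/hr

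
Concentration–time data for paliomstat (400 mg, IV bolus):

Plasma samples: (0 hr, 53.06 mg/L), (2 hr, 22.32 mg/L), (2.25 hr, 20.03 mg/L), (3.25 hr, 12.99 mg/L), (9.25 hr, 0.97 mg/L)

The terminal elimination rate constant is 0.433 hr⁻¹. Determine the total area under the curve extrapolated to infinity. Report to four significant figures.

Trapezoidal AUC_0→9.25:
  [0→2]: (53.06+22.32)/2 × 2 = 75.38
  [2→2.25]: (22.32+20.03)/2 × 0.25 = 5.29375
  [2.25→3.25]: (20.03+12.99)/2 × 1 = 16.51
  [3.25→9.25]: (12.99+0.97)/2 × 6 = 41.88
  Sum = 139.06375 mg/L·hr
Extrapolated tail: C_last / k_e = 0.97 / 0.433 = 2.240
AUC_0→∞ = 139.06375 + 2.240 = 141.30375 mg/L·hr

AUC = 141.3 mg/L·hr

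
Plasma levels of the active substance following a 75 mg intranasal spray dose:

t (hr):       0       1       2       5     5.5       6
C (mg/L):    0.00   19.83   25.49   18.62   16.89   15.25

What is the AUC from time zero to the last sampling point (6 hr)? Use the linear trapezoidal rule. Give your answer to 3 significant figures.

AUC = 116 mg/L·hr

Trapezoidal AUC_0→6:
  [0→1]: (0.00+19.83)/2 × 1 = 9.915
  [1→2]: (19.83+25.49)/2 × 1 = 22.66
  [2→5]: (25.49+18.62)/2 × 3 = 66.165
  [5→5.5]: (18.62+16.89)/2 × 0.5 = 8.8775
  [5.5→6]: (16.89+15.25)/2 × 0.5 = 8.035
  Sum = 115.6525 mg/L·hr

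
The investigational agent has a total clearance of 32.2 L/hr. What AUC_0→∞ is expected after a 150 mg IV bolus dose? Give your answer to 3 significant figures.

AUC_0→∞ = Dose_iv / CL
        = 150 / 32.2 = 4.65839 mg/L·hr

AUC = 4.66 mg/L·hr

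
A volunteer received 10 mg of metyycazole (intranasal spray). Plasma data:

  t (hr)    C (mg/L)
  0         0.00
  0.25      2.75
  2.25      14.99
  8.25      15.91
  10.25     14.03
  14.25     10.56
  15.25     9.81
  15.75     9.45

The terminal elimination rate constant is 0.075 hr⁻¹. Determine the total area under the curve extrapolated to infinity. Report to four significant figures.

Trapezoidal AUC_0→15.75:
  [0→0.25]: (0.00+2.75)/2 × 0.25 = 0.34375
  [0.25→2.25]: (2.75+14.99)/2 × 2 = 17.74
  [2.25→8.25]: (14.99+15.91)/2 × 6 = 92.7
  [8.25→10.25]: (15.91+14.03)/2 × 2 = 29.94
  [10.25→14.25]: (14.03+10.56)/2 × 4 = 49.18
  [14.25→15.25]: (10.56+9.81)/2 × 1 = 10.185
  [15.25→15.75]: (9.81+9.45)/2 × 0.5 = 4.815
  Sum = 204.90375 mg/L·hr
Extrapolated tail: C_last / k_e = 9.45 / 0.075 = 126.000
AUC_0→∞ = 204.90375 + 126.000 = 330.90375 mg/L·hr

AUC = 330.9 mg/L·hr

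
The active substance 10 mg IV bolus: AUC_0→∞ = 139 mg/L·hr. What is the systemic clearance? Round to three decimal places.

CL = 0.072 L/hr

CL = Dose_iv / AUC_0→∞
   = 10 / 139 = 0.0719424 L/hr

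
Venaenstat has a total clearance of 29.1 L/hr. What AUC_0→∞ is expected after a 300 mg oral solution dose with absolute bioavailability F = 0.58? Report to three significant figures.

AUC = 5.98 mg/L·hr

AUC_0→∞ = F × Dose / CL
        = 0.58 × 300 / 29.1 = 5.97938 mg/L·hr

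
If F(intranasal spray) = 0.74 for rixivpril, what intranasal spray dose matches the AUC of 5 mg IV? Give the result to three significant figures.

D_intranasal = 6.76 mg

For equal systemic exposure: F × D_ev = D_iv
D_ev = D_iv / F = 5 / 0.74 = 6.75676 mg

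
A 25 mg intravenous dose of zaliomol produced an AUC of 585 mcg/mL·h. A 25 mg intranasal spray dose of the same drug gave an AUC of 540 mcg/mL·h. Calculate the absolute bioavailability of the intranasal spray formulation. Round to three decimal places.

F = 0.923

F = (AUC_ev / D_ev) / (AUC_iv / D_iv)
  = (540/25) / (585/25)
  = 21.6 / 23.4 = 0.9231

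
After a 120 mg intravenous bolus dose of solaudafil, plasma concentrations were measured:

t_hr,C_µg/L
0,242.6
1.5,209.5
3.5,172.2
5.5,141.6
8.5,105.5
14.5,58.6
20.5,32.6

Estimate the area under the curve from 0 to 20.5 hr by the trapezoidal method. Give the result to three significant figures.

Trapezoidal AUC_0→20.5:
  [0→1.5]: (242.6+209.5)/2 × 1.5 = 339.075
  [1.5→3.5]: (209.5+172.2)/2 × 2 = 381.7
  [3.5→5.5]: (172.2+141.6)/2 × 2 = 313.8
  [5.5→8.5]: (141.6+105.5)/2 × 3 = 370.65
  [8.5→14.5]: (105.5+58.6)/2 × 6 = 492.3
  [14.5→20.5]: (58.6+32.6)/2 × 6 = 273.6
  Sum = 2171.125 µg/L·hr

AUC = 2170 µg/L·hr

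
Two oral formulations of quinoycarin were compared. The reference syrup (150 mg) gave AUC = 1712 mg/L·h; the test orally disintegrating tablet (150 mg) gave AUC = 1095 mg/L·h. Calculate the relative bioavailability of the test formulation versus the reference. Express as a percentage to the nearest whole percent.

F_rel = (AUC_test/D_test) / (AUC_ref/D_ref)
      = (1095/150) / (1712/150)
      = 7.3 / 11.4133 = 0.6396 = 63.96%

F_rel = 64%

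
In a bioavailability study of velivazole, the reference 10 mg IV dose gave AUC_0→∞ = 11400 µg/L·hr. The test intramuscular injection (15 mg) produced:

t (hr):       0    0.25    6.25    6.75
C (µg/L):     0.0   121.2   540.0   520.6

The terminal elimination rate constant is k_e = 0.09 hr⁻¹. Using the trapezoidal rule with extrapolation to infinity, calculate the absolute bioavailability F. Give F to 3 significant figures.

Trapezoidal AUC_0→6.75 (intramuscular injection):
  [0→0.25]: (0.0+121.2)/2 × 0.25 = 15.15
  [0.25→6.25]: (121.2+540.0)/2 × 6 = 1983.6
  [6.25→6.75]: (540.0+520.6)/2 × 0.5 = 265.15
  Sum = 2263.9 µg/L·hr
Tail: C_last/k_e = 520.6/0.09 = 5784.444
AUC_0→∞ (intramuscular injection) = 2263.9 + 5784.444 = 8048.344 µg/L·hr
F = (AUC_ev/D_ev)/(AUC_iv/D_iv) = (8048.344/15)/(11400/10) = 536.556/1140 = 0.4707

F = 0.471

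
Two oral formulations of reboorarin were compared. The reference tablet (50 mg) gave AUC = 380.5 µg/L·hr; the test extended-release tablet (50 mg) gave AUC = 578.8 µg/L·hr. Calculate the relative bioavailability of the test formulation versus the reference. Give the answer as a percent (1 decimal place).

F_rel = (AUC_test/D_test) / (AUC_ref/D_ref)
      = (578.8/50) / (380.5/50)
      = 11.576 / 7.61 = 1.5212 = 152.12%

F_rel = 152.1%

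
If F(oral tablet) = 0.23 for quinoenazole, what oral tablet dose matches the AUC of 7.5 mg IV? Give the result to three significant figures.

D_oral = 32.6 mg

For equal systemic exposure: F × D_ev = D_iv
D_ev = D_iv / F = 7.5 / 0.23 = 32.6087 mg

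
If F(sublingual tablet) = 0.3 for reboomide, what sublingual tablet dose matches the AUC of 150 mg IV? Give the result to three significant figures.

For equal systemic exposure: F × D_ev = D_iv
D_ev = D_iv / F = 150 / 0.3 = 500 mg

D_sublingual = 500 mg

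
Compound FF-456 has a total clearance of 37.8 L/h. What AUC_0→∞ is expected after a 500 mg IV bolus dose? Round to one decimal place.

AUC = 13.2 mg/L·h

AUC_0→∞ = Dose_iv / CL
        = 500 / 37.8 = 13.2275 mg/L·h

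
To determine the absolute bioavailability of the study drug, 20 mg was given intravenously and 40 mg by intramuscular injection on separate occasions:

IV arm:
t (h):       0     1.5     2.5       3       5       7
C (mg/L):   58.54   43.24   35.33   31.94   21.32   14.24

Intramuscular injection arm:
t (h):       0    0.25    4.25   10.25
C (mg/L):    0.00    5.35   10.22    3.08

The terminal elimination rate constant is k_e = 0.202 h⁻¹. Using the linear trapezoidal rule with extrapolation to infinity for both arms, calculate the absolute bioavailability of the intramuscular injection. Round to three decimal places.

Trapezoidal AUC_0→7 (IV):
  [0→1.5]: (58.54+43.24)/2 × 1.5 = 76.335
  [1.5→2.5]: (43.24+35.33)/2 × 1 = 39.285
  [2.5→3]: (35.33+31.94)/2 × 0.5 = 16.8175
  [3→5]: (31.94+21.32)/2 × 2 = 53.26
  [5→7]: (21.32+14.24)/2 × 2 = 35.56
  Sum = 221.2575 mg/L·h
IV tail: 14.24/0.202 = 70.495; AUC_iv,0→∞ = 221.2575 + 70.495 = 291.7525 mg/L·h
Trapezoidal AUC_0→10.25 (intramuscular injection):
  [0→0.25]: (0.00+5.35)/2 × 0.25 = 0.66875
  [0.25→4.25]: (5.35+10.22)/2 × 4 = 31.14
  [4.25→10.25]: (10.22+3.08)/2 × 6 = 39.9
  Sum = 71.70875 mg/L·h
intramuscular injection tail: 3.08/0.202 = 15.248; AUC_ev,0→∞ = 71.70875 + 15.248 = 86.95675 mg/L·h
F = (AUC_ev/D_ev)/(AUC_iv/D_iv) = (86.95675/40)/(291.7525/20) = 2.17392/14.587625 = 0.1490

F = 0.149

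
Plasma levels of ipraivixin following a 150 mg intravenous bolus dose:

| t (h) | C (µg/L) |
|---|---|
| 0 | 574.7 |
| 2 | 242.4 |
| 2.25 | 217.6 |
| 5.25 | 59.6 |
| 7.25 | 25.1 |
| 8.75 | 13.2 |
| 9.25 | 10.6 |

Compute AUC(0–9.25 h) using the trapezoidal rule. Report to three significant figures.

Trapezoidal AUC_0→9.25:
  [0→2]: (574.7+242.4)/2 × 2 = 817.1
  [2→2.25]: (242.4+217.6)/2 × 0.25 = 57.5
  [2.25→5.25]: (217.6+59.6)/2 × 3 = 415.8
  [5.25→7.25]: (59.6+25.1)/2 × 2 = 84.7
  [7.25→8.75]: (25.1+13.2)/2 × 1.5 = 28.725
  [8.75→9.25]: (13.2+10.6)/2 × 0.5 = 5.95
  Sum = 1409.775 µg/L·h

AUC = 1410 µg/L·h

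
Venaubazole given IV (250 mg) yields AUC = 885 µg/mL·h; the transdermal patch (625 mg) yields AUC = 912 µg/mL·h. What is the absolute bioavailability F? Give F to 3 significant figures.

F = 0.412

F = (AUC_ev / D_ev) / (AUC_iv / D_iv)
  = (912/625) / (885/250)
  = 1.4592 / 3.54 = 0.4122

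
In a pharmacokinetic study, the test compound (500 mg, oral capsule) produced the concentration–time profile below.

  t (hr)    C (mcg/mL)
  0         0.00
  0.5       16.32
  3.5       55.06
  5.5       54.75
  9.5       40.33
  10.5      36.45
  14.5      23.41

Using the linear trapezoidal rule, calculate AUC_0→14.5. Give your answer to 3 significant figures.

Trapezoidal AUC_0→14.5:
  [0→0.5]: (0.00+16.32)/2 × 0.5 = 4.08
  [0.5→3.5]: (16.32+55.06)/2 × 3 = 107.07
  [3.5→5.5]: (55.06+54.75)/2 × 2 = 109.81
  [5.5→9.5]: (54.75+40.33)/2 × 4 = 190.16
  [9.5→10.5]: (40.33+36.45)/2 × 1 = 38.39
  [10.5→14.5]: (36.45+23.41)/2 × 4 = 119.72
  Sum = 569.23 mcg/mL·hr

AUC = 569 mcg/mL·hr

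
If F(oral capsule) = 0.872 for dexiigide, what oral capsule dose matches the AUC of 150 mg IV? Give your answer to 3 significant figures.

For equal systemic exposure: F × D_ev = D_iv
D_ev = D_iv / F = 150 / 0.872 = 172.018 mg

D_oral = 172 mg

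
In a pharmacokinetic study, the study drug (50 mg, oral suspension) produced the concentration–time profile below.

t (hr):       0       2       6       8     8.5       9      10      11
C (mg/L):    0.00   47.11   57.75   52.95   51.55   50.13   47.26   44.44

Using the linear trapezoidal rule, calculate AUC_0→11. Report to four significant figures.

AUC = 513.6 mg/L·hr

Trapezoidal AUC_0→11:
  [0→2]: (0.00+47.11)/2 × 2 = 47.11
  [2→6]: (47.11+57.75)/2 × 4 = 209.72
  [6→8]: (57.75+52.95)/2 × 2 = 110.7
  [8→8.5]: (52.95+51.55)/2 × 0.5 = 26.125
  [8.5→9]: (51.55+50.13)/2 × 0.5 = 25.42
  [9→10]: (50.13+47.26)/2 × 1 = 48.695
  [10→11]: (47.26+44.44)/2 × 1 = 45.85
  Sum = 513.62 mg/L·hr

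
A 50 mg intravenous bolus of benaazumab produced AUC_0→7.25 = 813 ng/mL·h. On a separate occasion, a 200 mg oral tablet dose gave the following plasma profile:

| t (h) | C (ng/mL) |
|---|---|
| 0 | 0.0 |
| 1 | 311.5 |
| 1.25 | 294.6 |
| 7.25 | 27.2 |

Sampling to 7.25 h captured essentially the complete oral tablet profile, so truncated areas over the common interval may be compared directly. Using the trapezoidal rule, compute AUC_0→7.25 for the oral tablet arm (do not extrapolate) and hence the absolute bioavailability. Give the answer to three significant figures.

Trapezoidal AUC_0→7.25 (oral tablet):
  [0→1]: (0.0+311.5)/2 × 1 = 155.75
  [1→1.25]: (311.5+294.6)/2 × 0.25 = 75.7625
  [1.25→7.25]: (294.6+27.2)/2 × 6 = 965.4
  Sum = 1196.9125 ng/mL·h
F = (AUC_ev/D_ev)/(AUC_iv/D_iv) = (1196.9125/200)/(813/50) = 5.9845625/16.26 = 0.3681

F = 0.368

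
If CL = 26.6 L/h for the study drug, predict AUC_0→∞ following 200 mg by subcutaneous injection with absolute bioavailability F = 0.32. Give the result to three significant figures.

AUC_0→∞ = F × Dose / CL
        = 0.32 × 200 / 26.6 = 2.40602 mg/L·h

AUC = 2.41 mg/L·h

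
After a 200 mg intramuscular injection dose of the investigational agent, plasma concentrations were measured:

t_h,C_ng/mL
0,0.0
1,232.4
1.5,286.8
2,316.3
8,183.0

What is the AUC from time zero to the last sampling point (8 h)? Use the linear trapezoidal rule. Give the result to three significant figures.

AUC = 1890 ng/mL·h

Trapezoidal AUC_0→8:
  [0→1]: (0.0+232.4)/2 × 1 = 116.2
  [1→1.5]: (232.4+286.8)/2 × 0.5 = 129.8
  [1.5→2]: (286.8+316.3)/2 × 0.5 = 150.775
  [2→8]: (316.3+183.0)/2 × 6 = 1497.9
  Sum = 1894.675 ng/mL·h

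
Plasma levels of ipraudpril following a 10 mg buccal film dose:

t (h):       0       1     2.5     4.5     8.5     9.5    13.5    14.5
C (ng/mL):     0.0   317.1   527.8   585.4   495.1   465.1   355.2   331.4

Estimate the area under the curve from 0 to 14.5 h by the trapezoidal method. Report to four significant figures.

Trapezoidal AUC_0→14.5:
  [0→1]: (0.0+317.1)/2 × 1 = 158.55
  [1→2.5]: (317.1+527.8)/2 × 1.5 = 633.675
  [2.5→4.5]: (527.8+585.4)/2 × 2 = 1113.2
  [4.5→8.5]: (585.4+495.1)/2 × 4 = 2161.0
  [8.5→9.5]: (495.1+465.1)/2 × 1 = 480.1
  [9.5→13.5]: (465.1+355.2)/2 × 4 = 1640.6
  [13.5→14.5]: (355.2+331.4)/2 × 1 = 343.3
  Sum = 6530.425 ng/mL·h

AUC = 6530 ng/mL·h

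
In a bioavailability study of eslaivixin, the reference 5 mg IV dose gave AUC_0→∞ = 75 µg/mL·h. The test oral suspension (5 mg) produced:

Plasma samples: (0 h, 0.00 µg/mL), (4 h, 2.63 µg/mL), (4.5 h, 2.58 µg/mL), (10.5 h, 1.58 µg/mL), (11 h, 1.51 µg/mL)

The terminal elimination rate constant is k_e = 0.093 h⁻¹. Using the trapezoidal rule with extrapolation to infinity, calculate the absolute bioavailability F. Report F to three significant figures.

Trapezoidal AUC_0→11 (oral suspension):
  [0→4]: (0.00+2.63)/2 × 4 = 5.26
  [4→4.5]: (2.63+2.58)/2 × 0.5 = 1.3025
  [4.5→10.5]: (2.58+1.58)/2 × 6 = 12.48
  [10.5→11]: (1.58+1.51)/2 × 0.5 = 0.7725
  Sum = 19.815 µg/mL·h
Tail: C_last/k_e = 1.51/0.093 = 16.237
AUC_0→∞ (oral suspension) = 19.815 + 16.237 = 36.052 µg/mL·h
F = (AUC_ev/D_ev)/(AUC_iv/D_iv) = (36.052/5)/(75/5) = 7.2104/15 = 0.4807

F = 0.481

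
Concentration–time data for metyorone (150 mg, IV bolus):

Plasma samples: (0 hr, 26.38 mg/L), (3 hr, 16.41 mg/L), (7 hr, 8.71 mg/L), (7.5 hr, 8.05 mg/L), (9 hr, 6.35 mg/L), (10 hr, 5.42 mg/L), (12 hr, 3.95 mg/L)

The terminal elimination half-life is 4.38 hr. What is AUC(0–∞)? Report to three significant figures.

AUC = 170 mg/L·hr

Trapezoidal AUC_0→12:
  [0→3]: (26.38+16.41)/2 × 3 = 64.185
  [3→7]: (16.41+8.71)/2 × 4 = 50.24
  [7→7.5]: (8.71+8.05)/2 × 0.5 = 4.19
  [7.5→9]: (8.05+6.35)/2 × 1.5 = 10.8
  [9→10]: (6.35+5.42)/2 × 1 = 5.885
  [10→12]: (5.42+3.95)/2 × 2 = 9.37
  Sum = 144.67 mg/L·hr
k_e = ln2 / t½ = 0.693147 / 4.38 = 0.1583 hr^-1
Extrapolated tail: C_last / k_e = 3.95 / 0.1583 = 24.953
AUC_0→∞ = 144.67 + 24.953 = 169.623 mg/L·hr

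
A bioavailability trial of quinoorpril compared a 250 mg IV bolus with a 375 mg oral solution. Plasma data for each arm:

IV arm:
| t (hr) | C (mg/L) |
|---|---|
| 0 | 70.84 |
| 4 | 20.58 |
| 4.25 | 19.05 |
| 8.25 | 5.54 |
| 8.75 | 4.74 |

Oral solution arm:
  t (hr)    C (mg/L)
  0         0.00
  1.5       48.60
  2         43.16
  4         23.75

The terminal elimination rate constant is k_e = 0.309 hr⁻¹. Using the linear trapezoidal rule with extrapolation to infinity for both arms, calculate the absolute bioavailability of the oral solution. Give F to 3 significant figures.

Trapezoidal AUC_0→8.75 (IV):
  [0→4]: (70.84+20.58)/2 × 4 = 182.84
  [4→4.25]: (20.58+19.05)/2 × 0.25 = 4.95375
  [4.25→8.25]: (19.05+5.54)/2 × 4 = 49.18
  [8.25→8.75]: (5.54+4.74)/2 × 0.5 = 2.57
  Sum = 239.54375 mg/L·hr
IV tail: 4.74/0.309 = 15.340; AUC_iv,0→∞ = 239.54375 + 15.340 = 254.88375 mg/L·hr
Trapezoidal AUC_0→4 (oral solution):
  [0→1.5]: (0.00+48.60)/2 × 1.5 = 36.45
  [1.5→2]: (48.60+43.16)/2 × 0.5 = 22.94
  [2→4]: (43.16+23.75)/2 × 2 = 66.91
  Sum = 126.3 mg/L·hr
oral solution tail: 23.75/0.309 = 76.861; AUC_ev,0→∞ = 126.3 + 76.861 = 203.161 mg/L·hr
F = (AUC_ev/D_ev)/(AUC_iv/D_iv) = (203.161/375)/(254.88375/250) = 0.541763/1.019535 = 0.5314

F = 0.531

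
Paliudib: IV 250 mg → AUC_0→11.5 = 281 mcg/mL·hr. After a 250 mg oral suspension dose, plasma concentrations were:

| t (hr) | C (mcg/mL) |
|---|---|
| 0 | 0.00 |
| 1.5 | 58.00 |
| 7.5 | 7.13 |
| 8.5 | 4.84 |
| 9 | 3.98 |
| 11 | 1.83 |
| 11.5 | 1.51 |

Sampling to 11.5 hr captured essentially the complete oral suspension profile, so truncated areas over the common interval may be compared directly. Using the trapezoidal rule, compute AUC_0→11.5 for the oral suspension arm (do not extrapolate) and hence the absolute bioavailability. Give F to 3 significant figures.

F = 0.903

Trapezoidal AUC_0→11.5 (oral suspension):
  [0→1.5]: (0.00+58.00)/2 × 1.5 = 43.5
  [1.5→7.5]: (58.00+7.13)/2 × 6 = 195.39
  [7.5→8.5]: (7.13+4.84)/2 × 1 = 5.985
  [8.5→9]: (4.84+3.98)/2 × 0.5 = 2.205
  [9→11]: (3.98+1.83)/2 × 2 = 5.81
  [11→11.5]: (1.83+1.51)/2 × 0.5 = 0.835
  Sum = 253.725 mcg/mL·hr
F = (AUC_ev/D_ev)/(AUC_iv/D_iv) = (253.725/250)/(281/250) = 1.0149/1.124 = 0.9029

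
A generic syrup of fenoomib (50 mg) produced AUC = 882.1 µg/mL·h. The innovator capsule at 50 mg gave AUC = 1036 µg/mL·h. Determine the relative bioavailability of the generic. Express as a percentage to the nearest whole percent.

F_rel = (AUC_test/D_test) / (AUC_ref/D_ref)
      = (882.1/50) / (1036/50)
      = 17.642 / 20.72 = 0.8514 = 85.14%

F_rel = 85%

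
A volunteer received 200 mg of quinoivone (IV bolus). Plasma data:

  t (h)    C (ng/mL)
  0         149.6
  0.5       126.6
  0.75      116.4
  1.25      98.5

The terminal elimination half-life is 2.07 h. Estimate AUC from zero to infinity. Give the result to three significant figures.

AUC = 447 ng/mL·h

Trapezoidal AUC_0→1.25:
  [0→0.5]: (149.6+126.6)/2 × 0.5 = 69.05
  [0.5→0.75]: (126.6+116.4)/2 × 0.25 = 30.375
  [0.75→1.25]: (116.4+98.5)/2 × 0.5 = 53.725
  Sum = 153.15 ng/mL·h
k_e = ln2 / t½ = 0.693147 / 2.07 = 0.3349 h^-1
Extrapolated tail: C_last / k_e = 98.5 / 0.3349 = 294.118
AUC_0→∞ = 153.15 + 294.118 = 447.268 ng/mL·h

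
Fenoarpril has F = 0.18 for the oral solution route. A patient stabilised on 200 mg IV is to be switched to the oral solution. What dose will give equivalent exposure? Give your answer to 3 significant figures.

D_oral = 1110 mg

For equal systemic exposure: F × D_ev = D_iv
D_ev = D_iv / F = 200 / 0.18 = 1111.11 mg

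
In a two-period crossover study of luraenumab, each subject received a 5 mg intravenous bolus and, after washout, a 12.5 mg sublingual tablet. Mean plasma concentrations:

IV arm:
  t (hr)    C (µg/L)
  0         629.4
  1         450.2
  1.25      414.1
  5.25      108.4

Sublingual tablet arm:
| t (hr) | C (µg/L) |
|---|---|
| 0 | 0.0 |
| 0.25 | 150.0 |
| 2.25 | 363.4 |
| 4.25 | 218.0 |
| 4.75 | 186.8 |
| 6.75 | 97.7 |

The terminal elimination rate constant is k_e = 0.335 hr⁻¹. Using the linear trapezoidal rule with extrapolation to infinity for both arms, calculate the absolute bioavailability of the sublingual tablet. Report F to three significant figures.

Trapezoidal AUC_0→5.25 (IV):
  [0→1]: (629.4+450.2)/2 × 1 = 539.8
  [1→1.25]: (450.2+414.1)/2 × 0.25 = 108.0375
  [1.25→5.25]: (414.1+108.4)/2 × 4 = 1045.0
  Sum = 1692.8375 µg/L·hr
IV tail: 108.4/0.335 = 323.582; AUC_iv,0→∞ = 1692.8375 + 323.582 = 2016.4195 µg/L·hr
Trapezoidal AUC_0→6.75 (sublingual tablet):
  [0→0.25]: (0.0+150.0)/2 × 0.25 = 18.75
  [0.25→2.25]: (150.0+363.4)/2 × 2 = 513.4
  [2.25→4.25]: (363.4+218.0)/2 × 2 = 581.4
  [4.25→4.75]: (218.0+186.8)/2 × 0.5 = 101.2
  [4.75→6.75]: (186.8+97.7)/2 × 2 = 284.5
  Sum = 1499.25 µg/L·hr
sublingual tablet tail: 97.7/0.335 = 291.642; AUC_ev,0→∞ = 1499.25 + 291.642 = 1790.892 µg/L·hr
F = (AUC_ev/D_ev)/(AUC_iv/D_iv) = (1790.892/12.5)/(2016.4195/5) = 143.27136/403.2839 = 0.3553

F = 0.355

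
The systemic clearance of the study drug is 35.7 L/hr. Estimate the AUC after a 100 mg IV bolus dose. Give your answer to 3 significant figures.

AUC_0→∞ = Dose_iv / CL
        = 100 / 35.7 = 2.80112 mg/L·hr

AUC = 2.80 mg/L·hr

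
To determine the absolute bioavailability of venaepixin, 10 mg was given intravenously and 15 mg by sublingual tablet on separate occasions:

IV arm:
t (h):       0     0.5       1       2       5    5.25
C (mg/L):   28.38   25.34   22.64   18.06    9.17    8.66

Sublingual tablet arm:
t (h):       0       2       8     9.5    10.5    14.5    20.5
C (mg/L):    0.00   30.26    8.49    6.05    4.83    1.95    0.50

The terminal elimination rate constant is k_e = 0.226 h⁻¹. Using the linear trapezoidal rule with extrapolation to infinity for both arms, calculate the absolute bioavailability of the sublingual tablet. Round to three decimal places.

Trapezoidal AUC_0→5.25 (IV):
  [0→0.5]: (28.38+25.34)/2 × 0.5 = 13.43
  [0.5→1]: (25.34+22.64)/2 × 0.5 = 11.995
  [1→2]: (22.64+18.06)/2 × 1 = 20.35
  [2→5]: (18.06+9.17)/2 × 3 = 40.845
  [5→5.25]: (9.17+8.66)/2 × 0.25 = 2.22875
  Sum = 88.84875 mg/L·h
IV tail: 8.66/0.226 = 38.319; AUC_iv,0→∞ = 88.84875 + 38.319 = 127.16775 mg/L·h
Trapezoidal AUC_0→20.5 (sublingual tablet):
  [0→2]: (0.00+30.26)/2 × 2 = 30.26
  [2→8]: (30.26+8.49)/2 × 6 = 116.25
  [8→9.5]: (8.49+6.05)/2 × 1.5 = 10.905
  [9.5→10.5]: (6.05+4.83)/2 × 1 = 5.44
  [10.5→14.5]: (4.83+1.95)/2 × 4 = 13.56
  [14.5→20.5]: (1.95+0.50)/2 × 6 = 7.35
  Sum = 183.765 mg/L·h
sublingual tablet tail: 0.50/0.226 = 2.212; AUC_ev,0→∞ = 183.765 + 2.212 = 185.977 mg/L·h
F = (AUC_ev/D_ev)/(AUC_iv/D_iv) = (185.977/15)/(127.16775/10) = 12.3985/12.716775 = 0.9750

F = 0.975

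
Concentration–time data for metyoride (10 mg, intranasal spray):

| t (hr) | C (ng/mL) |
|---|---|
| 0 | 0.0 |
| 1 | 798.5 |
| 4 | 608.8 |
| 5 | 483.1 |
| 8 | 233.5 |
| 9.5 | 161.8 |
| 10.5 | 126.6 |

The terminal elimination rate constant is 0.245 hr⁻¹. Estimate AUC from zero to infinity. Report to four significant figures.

Trapezoidal AUC_0→10.5:
  [0→1]: (0.0+798.5)/2 × 1 = 399.25
  [1→4]: (798.5+608.8)/2 × 3 = 2110.95
  [4→5]: (608.8+483.1)/2 × 1 = 545.95
  [5→8]: (483.1+233.5)/2 × 3 = 1074.9
  [8→9.5]: (233.5+161.8)/2 × 1.5 = 296.475
  [9.5→10.5]: (161.8+126.6)/2 × 1 = 144.2
  Sum = 4571.725 ng/mL·hr
Extrapolated tail: C_last / k_e = 126.6 / 0.245 = 516.735
AUC_0→∞ = 4571.725 + 516.735 = 5088.46 ng/mL·hr

AUC = 5088 ng/mL·hr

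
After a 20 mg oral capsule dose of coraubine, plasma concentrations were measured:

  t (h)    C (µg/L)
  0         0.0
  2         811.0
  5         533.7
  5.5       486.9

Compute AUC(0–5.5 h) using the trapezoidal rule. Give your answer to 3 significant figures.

AUC = 3080 µg/L·h

Trapezoidal AUC_0→5.5:
  [0→2]: (0.0+811.0)/2 × 2 = 811.0
  [2→5]: (811.0+533.7)/2 × 3 = 2017.05
  [5→5.5]: (533.7+486.9)/2 × 0.5 = 255.15
  Sum = 3083.2 µg/L·h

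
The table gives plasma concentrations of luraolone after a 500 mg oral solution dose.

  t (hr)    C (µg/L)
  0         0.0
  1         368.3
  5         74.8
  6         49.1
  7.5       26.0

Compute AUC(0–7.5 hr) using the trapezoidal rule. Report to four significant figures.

Trapezoidal AUC_0→7.5:
  [0→1]: (0.0+368.3)/2 × 1 = 184.15
  [1→5]: (368.3+74.8)/2 × 4 = 886.2
  [5→6]: (74.8+49.1)/2 × 1 = 61.95
  [6→7.5]: (49.1+26.0)/2 × 1.5 = 56.325
  Sum = 1188.625 µg/L·hr

AUC = 1189 µg/L·hr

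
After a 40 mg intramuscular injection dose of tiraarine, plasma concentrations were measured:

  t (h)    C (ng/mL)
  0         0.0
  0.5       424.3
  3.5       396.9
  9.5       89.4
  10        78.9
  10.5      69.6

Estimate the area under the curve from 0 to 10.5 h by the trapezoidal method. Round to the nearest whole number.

AUC = 2876 ng/mL·h

Trapezoidal AUC_0→10.5:
  [0→0.5]: (0.0+424.3)/2 × 0.5 = 106.075
  [0.5→3.5]: (424.3+396.9)/2 × 3 = 1231.8
  [3.5→9.5]: (396.9+89.4)/2 × 6 = 1458.9
  [9.5→10]: (89.4+78.9)/2 × 0.5 = 42.075
  [10→10.5]: (78.9+69.6)/2 × 0.5 = 37.125
  Sum = 2875.975 ng/mL·h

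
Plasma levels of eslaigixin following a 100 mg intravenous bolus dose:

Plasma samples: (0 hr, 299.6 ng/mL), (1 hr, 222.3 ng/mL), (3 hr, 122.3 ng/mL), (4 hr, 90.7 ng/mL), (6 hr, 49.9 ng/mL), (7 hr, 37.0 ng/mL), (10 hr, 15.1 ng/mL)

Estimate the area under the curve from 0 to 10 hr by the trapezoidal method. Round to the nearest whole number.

Trapezoidal AUC_0→10:
  [0→1]: (299.6+222.3)/2 × 1 = 260.95
  [1→3]: (222.3+122.3)/2 × 2 = 344.6
  [3→4]: (122.3+90.7)/2 × 1 = 106.5
  [4→6]: (90.7+49.9)/2 × 2 = 140.6
  [6→7]: (49.9+37.0)/2 × 1 = 43.45
  [7→10]: (37.0+15.1)/2 × 3 = 78.15
  Sum = 974.25 ng/mL·hr

AUC = 974 ng/mL·hr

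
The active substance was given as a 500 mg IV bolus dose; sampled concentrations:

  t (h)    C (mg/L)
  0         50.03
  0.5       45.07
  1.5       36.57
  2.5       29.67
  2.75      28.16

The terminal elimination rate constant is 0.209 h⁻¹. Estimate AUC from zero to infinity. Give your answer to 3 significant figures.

Trapezoidal AUC_0→2.75:
  [0→0.5]: (50.03+45.07)/2 × 0.5 = 23.775
  [0.5→1.5]: (45.07+36.57)/2 × 1 = 40.82
  [1.5→2.5]: (36.57+29.67)/2 × 1 = 33.12
  [2.5→2.75]: (29.67+28.16)/2 × 0.25 = 7.22875
  Sum = 104.94375 mg/L·h
Extrapolated tail: C_last / k_e = 28.16 / 0.209 = 134.737
AUC_0→∞ = 104.94375 + 134.737 = 239.68075 mg/L·h

AUC = 240 mg/L·h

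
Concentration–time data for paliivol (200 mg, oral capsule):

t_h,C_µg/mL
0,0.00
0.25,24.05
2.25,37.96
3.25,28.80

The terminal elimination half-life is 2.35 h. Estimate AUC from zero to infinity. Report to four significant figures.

AUC = 196.0 µg/mL·h

Trapezoidal AUC_0→3.25:
  [0→0.25]: (0.00+24.05)/2 × 0.25 = 3.00625
  [0.25→2.25]: (24.05+37.96)/2 × 2 = 62.01
  [2.25→3.25]: (37.96+28.80)/2 × 1 = 33.38
  Sum = 98.39625 µg/mL·h
k_e = ln2 / t½ = 0.693147 / 2.35 = 0.2950 h^-1
Extrapolated tail: C_last / k_e = 28.80 / 0.295 = 97.627
AUC_0→∞ = 98.39625 + 97.627 = 196.02325 µg/mL·h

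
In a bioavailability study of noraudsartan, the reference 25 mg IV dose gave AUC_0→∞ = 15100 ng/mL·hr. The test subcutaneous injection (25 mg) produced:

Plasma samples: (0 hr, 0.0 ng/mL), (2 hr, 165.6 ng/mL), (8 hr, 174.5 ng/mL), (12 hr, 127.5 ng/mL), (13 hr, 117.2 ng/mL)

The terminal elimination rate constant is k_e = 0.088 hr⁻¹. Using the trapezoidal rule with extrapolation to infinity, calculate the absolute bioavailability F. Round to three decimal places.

Trapezoidal AUC_0→13 (subcutaneous injection):
  [0→2]: (0.0+165.6)/2 × 2 = 165.6
  [2→8]: (165.6+174.5)/2 × 6 = 1020.3
  [8→12]: (174.5+127.5)/2 × 4 = 604.0
  [12→13]: (127.5+117.2)/2 × 1 = 122.35
  Sum = 1912.25 ng/mL·hr
Tail: C_last/k_e = 117.2/0.088 = 1331.818
AUC_0→∞ (subcutaneous injection) = 1912.25 + 1331.818 = 3244.068 ng/mL·hr
F = (AUC_ev/D_ev)/(AUC_iv/D_iv) = (3244.068/25)/(15100/25) = 129.76272/604 = 0.2148

F = 0.215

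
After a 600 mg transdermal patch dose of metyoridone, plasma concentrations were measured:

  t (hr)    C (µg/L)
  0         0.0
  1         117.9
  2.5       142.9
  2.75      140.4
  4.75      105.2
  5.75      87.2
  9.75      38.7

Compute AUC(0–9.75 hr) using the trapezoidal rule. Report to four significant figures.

AUC = 883.6 µg/L·hr

Trapezoidal AUC_0→9.75:
  [0→1]: (0.0+117.9)/2 × 1 = 58.95
  [1→2.5]: (117.9+142.9)/2 × 1.5 = 195.6
  [2.5→2.75]: (142.9+140.4)/2 × 0.25 = 35.4125
  [2.75→4.75]: (140.4+105.2)/2 × 2 = 245.6
  [4.75→5.75]: (105.2+87.2)/2 × 1 = 96.2
  [5.75→9.75]: (87.2+38.7)/2 × 4 = 251.8
  Sum = 883.5625 µg/L·hr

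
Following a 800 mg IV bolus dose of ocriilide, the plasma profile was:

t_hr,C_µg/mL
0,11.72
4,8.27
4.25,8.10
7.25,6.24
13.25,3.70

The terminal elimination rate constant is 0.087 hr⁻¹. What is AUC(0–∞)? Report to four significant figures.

Trapezoidal AUC_0→13.25:
  [0→4]: (11.72+8.27)/2 × 4 = 39.98
  [4→4.25]: (8.27+8.10)/2 × 0.25 = 2.04625
  [4.25→7.25]: (8.10+6.24)/2 × 3 = 21.51
  [7.25→13.25]: (6.24+3.70)/2 × 6 = 29.82
  Sum = 93.35625 µg/mL·hr
Extrapolated tail: C_last / k_e = 3.70 / 0.087 = 42.529
AUC_0→∞ = 93.35625 + 42.529 = 135.88525 µg/mL·hr

AUC = 135.9 µg/mL·hr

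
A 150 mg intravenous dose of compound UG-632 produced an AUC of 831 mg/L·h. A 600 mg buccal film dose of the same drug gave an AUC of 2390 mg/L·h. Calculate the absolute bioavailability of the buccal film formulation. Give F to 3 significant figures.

F = 0.719

F = (AUC_ev / D_ev) / (AUC_iv / D_iv)
  = (2390/600) / (831/150)
  = 3.98333 / 5.54 = 0.7190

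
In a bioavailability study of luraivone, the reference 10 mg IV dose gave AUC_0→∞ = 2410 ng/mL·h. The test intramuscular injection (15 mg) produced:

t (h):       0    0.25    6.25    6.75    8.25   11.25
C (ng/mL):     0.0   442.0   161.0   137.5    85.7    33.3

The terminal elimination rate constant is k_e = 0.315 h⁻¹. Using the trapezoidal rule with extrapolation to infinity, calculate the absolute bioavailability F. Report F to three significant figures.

Trapezoidal AUC_0→11.25 (intramuscular injection):
  [0→0.25]: (0.0+442.0)/2 × 0.25 = 55.25
  [0.25→6.25]: (442.0+161.0)/2 × 6 = 1809.0
  [6.25→6.75]: (161.0+137.5)/2 × 0.5 = 74.625
  [6.75→8.25]: (137.5+85.7)/2 × 1.5 = 167.4
  [8.25→11.25]: (85.7+33.3)/2 × 3 = 178.5
  Sum = 2284.775 ng/mL·h
Tail: C_last/k_e = 33.3/0.315 = 105.714
AUC_0→∞ (intramuscular injection) = 2284.775 + 105.714 = 2390.489 ng/mL·h
F = (AUC_ev/D_ev)/(AUC_iv/D_iv) = (2390.489/15)/(2410/10) = 159.366/241 = 0.6613

F = 0.661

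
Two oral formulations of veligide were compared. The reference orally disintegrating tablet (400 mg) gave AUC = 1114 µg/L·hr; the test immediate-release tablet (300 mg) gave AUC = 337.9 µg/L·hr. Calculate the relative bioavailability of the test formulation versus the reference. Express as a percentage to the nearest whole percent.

F_rel = (AUC_test/D_test) / (AUC_ref/D_ref)
      = (337.9/300) / (1114/400)
      = 1.12633 / 2.785 = 0.4044 = 40.44%

F_rel = 40%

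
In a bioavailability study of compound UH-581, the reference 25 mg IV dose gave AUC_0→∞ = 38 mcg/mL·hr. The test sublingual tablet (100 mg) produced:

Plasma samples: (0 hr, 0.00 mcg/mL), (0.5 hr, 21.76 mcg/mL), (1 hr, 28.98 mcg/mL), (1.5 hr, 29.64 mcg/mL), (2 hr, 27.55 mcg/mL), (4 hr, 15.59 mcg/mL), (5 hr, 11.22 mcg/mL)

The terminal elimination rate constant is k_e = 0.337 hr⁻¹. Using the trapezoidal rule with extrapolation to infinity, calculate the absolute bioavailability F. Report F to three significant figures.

F = 0.901

Trapezoidal AUC_0→5 (sublingual tablet):
  [0→0.5]: (0.00+21.76)/2 × 0.5 = 5.44
  [0.5→1]: (21.76+28.98)/2 × 0.5 = 12.685
  [1→1.5]: (28.98+29.64)/2 × 0.5 = 14.655
  [1.5→2]: (29.64+27.55)/2 × 0.5 = 14.2975
  [2→4]: (27.55+15.59)/2 × 2 = 43.14
  [4→5]: (15.59+11.22)/2 × 1 = 13.405
  Sum = 103.6225 mcg/mL·hr
Tail: C_last/k_e = 11.22/0.337 = 33.294
AUC_0→∞ (sublingual tablet) = 103.6225 + 33.294 = 136.9165 mcg/mL·hr
F = (AUC_ev/D_ev)/(AUC_iv/D_iv) = (136.9165/100)/(38/25) = 1.369165/1.52 = 0.9008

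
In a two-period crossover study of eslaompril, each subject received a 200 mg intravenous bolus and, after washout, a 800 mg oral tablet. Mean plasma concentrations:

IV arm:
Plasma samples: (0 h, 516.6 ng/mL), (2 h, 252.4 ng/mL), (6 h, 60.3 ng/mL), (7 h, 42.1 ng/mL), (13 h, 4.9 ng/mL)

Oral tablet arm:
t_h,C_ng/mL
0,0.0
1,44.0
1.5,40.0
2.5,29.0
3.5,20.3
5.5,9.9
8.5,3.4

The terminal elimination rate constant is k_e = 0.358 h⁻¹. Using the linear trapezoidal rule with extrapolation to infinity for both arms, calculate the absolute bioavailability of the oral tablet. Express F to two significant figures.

F = 0.025

Trapezoidal AUC_0→13 (IV):
  [0→2]: (516.6+252.4)/2 × 2 = 769.0
  [2→6]: (252.4+60.3)/2 × 4 = 625.4
  [6→7]: (60.3+42.1)/2 × 1 = 51.2
  [7→13]: (42.1+4.9)/2 × 6 = 141.0
  Sum = 1586.6 ng/mL·h
IV tail: 4.9/0.358 = 13.687; AUC_iv,0→∞ = 1586.6 + 13.687 = 1600.287 ng/mL·h
Trapezoidal AUC_0→8.5 (oral tablet):
  [0→1]: (0.0+44.0)/2 × 1 = 22.0
  [1→1.5]: (44.0+40.0)/2 × 0.5 = 21.0
  [1.5→2.5]: (40.0+29.0)/2 × 1 = 34.5
  [2.5→3.5]: (29.0+20.3)/2 × 1 = 24.65
  [3.5→5.5]: (20.3+9.9)/2 × 2 = 30.2
  [5.5→8.5]: (9.9+3.4)/2 × 3 = 19.95
  Sum = 152.3 ng/mL·h
oral tablet tail: 3.4/0.358 = 9.497; AUC_ev,0→∞ = 152.3 + 9.497 = 161.797 ng/mL·h
F = (AUC_ev/D_ev)/(AUC_iv/D_iv) = (161.797/800)/(1600.287/200) = 0.20224625/8.001435 = 0.0253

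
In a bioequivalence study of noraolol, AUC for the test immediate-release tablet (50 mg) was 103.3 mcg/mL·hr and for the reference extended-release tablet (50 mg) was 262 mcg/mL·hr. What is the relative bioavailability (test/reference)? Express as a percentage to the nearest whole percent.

F_rel = 39%

F_rel = (AUC_test/D_test) / (AUC_ref/D_ref)
      = (103.3/50) / (262/50)
      = 2.066 / 5.24 = 0.3943 = 39.43%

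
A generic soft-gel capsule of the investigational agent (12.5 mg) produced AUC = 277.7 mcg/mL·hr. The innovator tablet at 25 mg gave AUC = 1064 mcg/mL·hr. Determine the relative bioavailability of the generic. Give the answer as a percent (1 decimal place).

F_rel = (AUC_test/D_test) / (AUC_ref/D_ref)
      = (277.7/12.5) / (1064/25)
      = 22.216 / 42.56 = 0.5220 = 52.20%

F_rel = 52.2%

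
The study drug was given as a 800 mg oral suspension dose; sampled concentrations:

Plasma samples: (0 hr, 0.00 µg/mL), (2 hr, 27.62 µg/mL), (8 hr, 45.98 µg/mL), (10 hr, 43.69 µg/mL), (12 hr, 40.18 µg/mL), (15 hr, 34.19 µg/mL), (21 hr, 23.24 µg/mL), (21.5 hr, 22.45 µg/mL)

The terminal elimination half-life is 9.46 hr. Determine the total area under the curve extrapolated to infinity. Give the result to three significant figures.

AUC = 1020 µg/mL·hr

Trapezoidal AUC_0→21.5:
  [0→2]: (0.00+27.62)/2 × 2 = 27.62
  [2→8]: (27.62+45.98)/2 × 6 = 220.8
  [8→10]: (45.98+43.69)/2 × 2 = 89.67
  [10→12]: (43.69+40.18)/2 × 2 = 83.87
  [12→15]: (40.18+34.19)/2 × 3 = 111.555
  [15→21]: (34.19+23.24)/2 × 6 = 172.29
  [21→21.5]: (23.24+22.45)/2 × 0.5 = 11.4225
  Sum = 717.2275 µg/mL·hr
k_e = ln2 / t½ = 0.693147 / 9.46 = 0.0733 hr^-1
Extrapolated tail: C_last / k_e = 22.45 / 0.0733 = 306.276
AUC_0→∞ = 717.2275 + 306.276 = 1023.5035 µg/mL·hr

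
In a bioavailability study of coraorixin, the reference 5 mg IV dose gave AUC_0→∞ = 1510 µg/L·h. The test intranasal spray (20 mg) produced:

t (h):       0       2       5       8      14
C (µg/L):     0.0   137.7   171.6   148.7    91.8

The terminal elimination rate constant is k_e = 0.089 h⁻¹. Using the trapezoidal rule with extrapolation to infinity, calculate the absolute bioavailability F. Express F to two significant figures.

Trapezoidal AUC_0→14 (intranasal spray):
  [0→2]: (0.0+137.7)/2 × 2 = 137.7
  [2→5]: (137.7+171.6)/2 × 3 = 463.95
  [5→8]: (171.6+148.7)/2 × 3 = 480.45
  [8→14]: (148.7+91.8)/2 × 6 = 721.5
  Sum = 1803.6 µg/L·h
Tail: C_last/k_e = 91.8/0.089 = 1031.461
AUC_0→∞ (intranasal spray) = 1803.6 + 1031.461 = 2835.061 µg/L·h
F = (AUC_ev/D_ev)/(AUC_iv/D_iv) = (2835.061/20)/(1510/5) = 141.75305/302 = 0.4694

F = 0.47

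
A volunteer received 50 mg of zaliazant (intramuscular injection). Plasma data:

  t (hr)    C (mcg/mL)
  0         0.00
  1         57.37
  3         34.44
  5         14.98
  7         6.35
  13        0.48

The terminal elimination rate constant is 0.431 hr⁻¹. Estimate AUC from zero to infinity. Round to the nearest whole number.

Trapezoidal AUC_0→13:
  [0→1]: (0.00+57.37)/2 × 1 = 28.685
  [1→3]: (57.37+34.44)/2 × 2 = 91.81
  [3→5]: (34.44+14.98)/2 × 2 = 49.42
  [5→7]: (14.98+6.35)/2 × 2 = 21.33
  [7→13]: (6.35+0.48)/2 × 6 = 20.49
  Sum = 211.735 mcg/mL·hr
Extrapolated tail: C_last / k_e = 0.48 / 0.431 = 1.114
AUC_0→∞ = 211.735 + 1.114 = 212.849 mcg/mL·hr

AUC = 213 mcg/mL·hr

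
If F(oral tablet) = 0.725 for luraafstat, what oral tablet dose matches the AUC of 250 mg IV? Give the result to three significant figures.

D_oral = 345 mg

For equal systemic exposure: F × D_ev = D_iv
D_ev = D_iv / F = 250 / 0.725 = 344.828 mg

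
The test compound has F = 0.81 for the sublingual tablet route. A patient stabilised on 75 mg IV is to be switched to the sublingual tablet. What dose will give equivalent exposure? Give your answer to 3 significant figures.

D_sublingual = 92.6 mg

For equal systemic exposure: F × D_ev = D_iv
D_ev = D_iv / F = 75 / 0.81 = 92.5926 mg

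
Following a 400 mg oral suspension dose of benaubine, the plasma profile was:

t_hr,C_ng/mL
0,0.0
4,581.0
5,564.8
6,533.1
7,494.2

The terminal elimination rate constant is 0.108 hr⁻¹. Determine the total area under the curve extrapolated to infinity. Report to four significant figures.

AUC = 7373 ng/mL·hr

Trapezoidal AUC_0→7:
  [0→4]: (0.0+581.0)/2 × 4 = 1162.0
  [4→5]: (581.0+564.8)/2 × 1 = 572.9
  [5→6]: (564.8+533.1)/2 × 1 = 548.95
  [6→7]: (533.1+494.2)/2 × 1 = 513.65
  Sum = 2797.5 ng/mL·hr
Extrapolated tail: C_last / k_e = 494.2 / 0.108 = 4575.926
AUC_0→∞ = 2797.5 + 4575.926 = 7373.426 ng/mL·hr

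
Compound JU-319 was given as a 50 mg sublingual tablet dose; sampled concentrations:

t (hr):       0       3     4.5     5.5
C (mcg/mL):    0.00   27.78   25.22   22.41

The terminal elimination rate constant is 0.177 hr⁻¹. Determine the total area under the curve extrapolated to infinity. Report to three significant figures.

Trapezoidal AUC_0→5.5:
  [0→3]: (0.00+27.78)/2 × 3 = 41.67
  [3→4.5]: (27.78+25.22)/2 × 1.5 = 39.75
  [4.5→5.5]: (25.22+22.41)/2 × 1 = 23.815
  Sum = 105.235 mcg/mL·hr
Extrapolated tail: C_last / k_e = 22.41 / 0.177 = 126.610
AUC_0→∞ = 105.235 + 126.610 = 231.845 mcg/mL·hr

AUC = 232 mcg/mL·hr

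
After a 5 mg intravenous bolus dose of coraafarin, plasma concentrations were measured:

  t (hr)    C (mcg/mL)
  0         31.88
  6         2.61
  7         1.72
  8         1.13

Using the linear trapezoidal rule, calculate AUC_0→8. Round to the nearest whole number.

AUC = 107 mcg/mL·hr

Trapezoidal AUC_0→8:
  [0→6]: (31.88+2.61)/2 × 6 = 103.47
  [6→7]: (2.61+1.72)/2 × 1 = 2.165
  [7→8]: (1.72+1.13)/2 × 1 = 1.425
  Sum = 107.06 mcg/mL·hr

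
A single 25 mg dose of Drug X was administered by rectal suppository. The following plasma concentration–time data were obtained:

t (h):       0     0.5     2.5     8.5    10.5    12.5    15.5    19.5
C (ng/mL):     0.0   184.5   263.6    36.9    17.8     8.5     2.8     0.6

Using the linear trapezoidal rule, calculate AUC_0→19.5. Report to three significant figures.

AUC = 1500 ng/mL·h

Trapezoidal AUC_0→19.5:
  [0→0.5]: (0.0+184.5)/2 × 0.5 = 46.125
  [0.5→2.5]: (184.5+263.6)/2 × 2 = 448.1
  [2.5→8.5]: (263.6+36.9)/2 × 6 = 901.5
  [8.5→10.5]: (36.9+17.8)/2 × 2 = 54.7
  [10.5→12.5]: (17.8+8.5)/2 × 2 = 26.3
  [12.5→15.5]: (8.5+2.8)/2 × 3 = 16.95
  [15.5→19.5]: (2.8+0.6)/2 × 4 = 6.8
  Sum = 1500.475 ng/mL·h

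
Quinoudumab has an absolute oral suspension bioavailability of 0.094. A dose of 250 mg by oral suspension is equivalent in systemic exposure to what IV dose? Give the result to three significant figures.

D_iv = 23.5 mg

Systemic exposure from an extravascular dose = F × D_ev, so the equivalent IV dose is F × D_ev.
D_iv = F × D_ev = 0.094 × 250 = 23.5 mg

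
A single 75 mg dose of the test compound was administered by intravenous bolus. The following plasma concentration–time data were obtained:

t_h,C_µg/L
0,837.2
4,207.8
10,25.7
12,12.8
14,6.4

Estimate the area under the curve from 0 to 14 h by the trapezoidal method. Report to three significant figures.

Trapezoidal AUC_0→14:
  [0→4]: (837.2+207.8)/2 × 4 = 2090.0
  [4→10]: (207.8+25.7)/2 × 6 = 700.5
  [10→12]: (25.7+12.8)/2 × 2 = 38.5
  [12→14]: (12.8+6.4)/2 × 2 = 19.2
  Sum = 2848.2 µg/L·h

AUC = 2850 µg/L·h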